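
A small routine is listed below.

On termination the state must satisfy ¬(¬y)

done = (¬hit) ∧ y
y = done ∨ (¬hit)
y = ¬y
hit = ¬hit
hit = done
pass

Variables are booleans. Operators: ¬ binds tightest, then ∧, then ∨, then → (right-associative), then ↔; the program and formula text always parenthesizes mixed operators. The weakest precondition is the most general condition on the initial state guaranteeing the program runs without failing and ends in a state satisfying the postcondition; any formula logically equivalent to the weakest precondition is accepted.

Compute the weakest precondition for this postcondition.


Working backward. After the program, the postcondition ¬(¬y) must hold; in canonical form it is y.
Before skip: y
Before hit := done: y
Before hit := ¬hit: y
Before y := ¬y: ¬y
Before y := done ∨ (¬hit): ¬(done ∨ (¬hit))
Before done := (¬hit) ∧ y: ¬(((¬hit) ∧ y) ∨ (¬hit))
Answer: WP = ¬(((¬hit) ∧ y) ∨ (¬hit))


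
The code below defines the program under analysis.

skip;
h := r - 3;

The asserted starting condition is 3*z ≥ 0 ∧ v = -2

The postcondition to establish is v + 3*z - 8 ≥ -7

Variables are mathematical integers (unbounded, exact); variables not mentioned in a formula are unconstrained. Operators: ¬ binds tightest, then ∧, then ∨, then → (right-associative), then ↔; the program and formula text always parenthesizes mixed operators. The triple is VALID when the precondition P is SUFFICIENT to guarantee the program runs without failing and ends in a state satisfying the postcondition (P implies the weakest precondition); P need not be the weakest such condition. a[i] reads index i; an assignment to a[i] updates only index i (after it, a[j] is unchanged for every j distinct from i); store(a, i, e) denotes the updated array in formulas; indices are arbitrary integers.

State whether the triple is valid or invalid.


Working backward. After the program, the postcondition v + 3*z - 8 ≥ -7 must hold; in canonical form it is v + 3*z ≥ 1.
Before h := r - 3: v + 3*z ≥ 1
Before skip: v + 3*z ≥ 1
The weakest precondition is v + 3*z ≥ 1.
Check whether 3*z ≥ 0 ∧ v = -2 implies it.
Countermodel: at the initial state v = -2, z = 0, the precondition holds but the weakest precondition fails.
Answer: invalid


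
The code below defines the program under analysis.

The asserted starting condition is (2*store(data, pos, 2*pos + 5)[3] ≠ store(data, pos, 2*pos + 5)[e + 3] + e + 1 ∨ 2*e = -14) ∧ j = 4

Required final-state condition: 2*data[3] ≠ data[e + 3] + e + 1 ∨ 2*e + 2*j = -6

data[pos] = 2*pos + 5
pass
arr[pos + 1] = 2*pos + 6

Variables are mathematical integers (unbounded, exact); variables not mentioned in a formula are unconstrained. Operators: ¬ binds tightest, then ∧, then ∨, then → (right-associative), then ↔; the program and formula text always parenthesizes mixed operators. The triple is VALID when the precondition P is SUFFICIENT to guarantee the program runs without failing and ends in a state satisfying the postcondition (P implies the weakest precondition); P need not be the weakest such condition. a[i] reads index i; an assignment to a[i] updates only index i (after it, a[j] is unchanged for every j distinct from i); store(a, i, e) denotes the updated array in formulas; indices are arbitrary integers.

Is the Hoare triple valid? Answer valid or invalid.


Working backward. After the program, 2*data[3] ≠ data[e + 3] + e + 1 ∨ 2*e + 2*j = -6 must hold.
Before arr[pos + 1] := 2*pos + 6: 2*data[3] ≠ data[e + 3] + e + 1 ∨ 2*e + 2*j = -6
Before skip: 2*data[3] ≠ data[e + 3] + e + 1 ∨ 2*e + 2*j = -6
Before data[pos] := 2*pos + 5: 2*store(data, pos, 2*pos + 5)[3] ≠ store(data, pos, 2*pos + 5)[e + 3] + e + 1 ∨ 2*e + 2*j = -6
The weakest precondition is 2*store(data, pos, 2*pos + 5)[3] ≠ store(data, pos, 2*pos + 5)[e + 3] + e + 1 ∨ 2*e + 2*j = -6.
Check whether (2*store(data, pos, 2*pos + 5)[3] ≠ store(data, pos, 2*pos + 5)[e + 3] + e + 1 ∨ 2*e = -14) ∧ j = 4 implies it.
Every state satisfying the precondition satisfies the weakest precondition: the implication holds.
Answer: valid


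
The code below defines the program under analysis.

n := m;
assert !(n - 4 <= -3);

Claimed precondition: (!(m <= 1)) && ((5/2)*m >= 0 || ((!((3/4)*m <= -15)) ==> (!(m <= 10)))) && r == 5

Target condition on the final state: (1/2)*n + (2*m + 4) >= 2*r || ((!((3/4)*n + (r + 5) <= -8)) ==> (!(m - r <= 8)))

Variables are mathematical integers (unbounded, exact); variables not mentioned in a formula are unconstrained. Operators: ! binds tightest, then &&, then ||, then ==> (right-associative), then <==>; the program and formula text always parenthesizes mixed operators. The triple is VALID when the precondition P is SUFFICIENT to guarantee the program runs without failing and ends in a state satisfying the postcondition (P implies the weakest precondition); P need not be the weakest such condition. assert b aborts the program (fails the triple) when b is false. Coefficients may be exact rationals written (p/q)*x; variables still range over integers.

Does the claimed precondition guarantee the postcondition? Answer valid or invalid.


Working backward. After the program, the postcondition (1/2)*n + (2*m + 4) >= 2*r || ((!((3/4)*n + (r + 5) <= -8)) ==> (!(m - r <= 8))) must hold; in canonical form it is 2*m + (1/2)*n >= 2*r - 4 || ((!((3/4)*n + r <= -13)) ==> (!(m <= r + 8))).
Before assert !(n - 4 <= -3): (!(n <= 1)) && (2*m + (1/2)*n >= 2*r - 4 || ((!((3/4)*n + r <= -13)) ==> (!(m <= r + 8))))
Before n := m: (!(m <= 1)) && ((5/2)*m >= 2*r - 4 || ((!((3/4)*m + r <= -13)) ==> (!(m <= r + 8))))
The weakest precondition is (!(m <= 1)) && ((5/2)*m >= 2*r - 4 || ((!((3/4)*m + r <= -13)) ==> (!(m <= r + 8)))).
Check whether (!(m <= 1)) && ((5/2)*m >= 0 || ((!((3/4)*m <= -15)) ==> (!(m <= 10)))) && r == 5 implies it.
Countermodel: at the initial state m = 2, r = 5, the precondition holds but the weakest precondition fails.
Answer: invalid


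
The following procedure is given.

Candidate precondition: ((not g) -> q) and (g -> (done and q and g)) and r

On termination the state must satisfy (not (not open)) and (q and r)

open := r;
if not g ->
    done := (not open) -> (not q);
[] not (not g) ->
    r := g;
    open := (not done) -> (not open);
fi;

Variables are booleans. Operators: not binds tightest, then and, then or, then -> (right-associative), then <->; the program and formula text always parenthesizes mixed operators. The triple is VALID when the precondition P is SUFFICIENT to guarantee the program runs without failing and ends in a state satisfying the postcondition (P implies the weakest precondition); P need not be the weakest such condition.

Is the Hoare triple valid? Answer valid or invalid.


Working backward. After the program, the postcondition (not (not open)) and (q and r) must hold; in canonical form it is open and q and r.
Then branch requires open and q and r; else branch requires ((not done) -> (not open)) and q and g.
Before the if: ((not g) -> (open and q and r)) and (g -> (((not done) -> (not open)) and q and g))
Before open := r: ((not g) -> (r and q)) and (g -> (((not done) -> (not r)) and q and g))
The weakest precondition is ((not g) -> (r and q)) and (g -> (((not done) -> (not r)) and q and g)).
Check whether ((not g) -> q) and (g -> (done and q and g)) and r implies it.
Every state satisfying the precondition satisfies the weakest precondition: the implication holds.
Answer: valid


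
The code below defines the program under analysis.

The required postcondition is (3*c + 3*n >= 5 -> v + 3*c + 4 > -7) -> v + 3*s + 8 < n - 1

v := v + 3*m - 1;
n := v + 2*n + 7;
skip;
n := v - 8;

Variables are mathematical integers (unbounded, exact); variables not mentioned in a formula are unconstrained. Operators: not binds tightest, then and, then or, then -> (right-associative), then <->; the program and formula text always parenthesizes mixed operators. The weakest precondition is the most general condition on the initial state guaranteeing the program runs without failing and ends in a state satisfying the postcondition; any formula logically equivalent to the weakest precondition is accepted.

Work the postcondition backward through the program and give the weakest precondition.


Working backward. After the program, the postcondition (3*c + 3*n >= 5 -> v + 3*c + 4 > -7) -> v + 3*s + 8 < n - 1 must hold; in canonical form it is (3*c + 3*n >= 5 -> 3*c + v > -11) -> 3*s + v < n - 9.
Before n := v - 8: (3*c + 3*v >= 29 -> 3*c + v > -11) -> 3*s < -17
Before skip: (3*c + 3*v >= 29 -> 3*c + v > -11) -> 3*s < -17
Before n := v + 2*n + 7: (3*c + 3*v >= 29 -> 3*c + v > -11) -> 3*s < -17
Before v := v + 3*m - 1: (3*c + 9*m + 3*v >= 32 -> 3*c + 3*m + v > -10) -> 3*s < -17
Answer: WP = (3*c + 9*m + 3*v >= 32 -> 3*c + 3*m + v > -10) -> 3*s < -17


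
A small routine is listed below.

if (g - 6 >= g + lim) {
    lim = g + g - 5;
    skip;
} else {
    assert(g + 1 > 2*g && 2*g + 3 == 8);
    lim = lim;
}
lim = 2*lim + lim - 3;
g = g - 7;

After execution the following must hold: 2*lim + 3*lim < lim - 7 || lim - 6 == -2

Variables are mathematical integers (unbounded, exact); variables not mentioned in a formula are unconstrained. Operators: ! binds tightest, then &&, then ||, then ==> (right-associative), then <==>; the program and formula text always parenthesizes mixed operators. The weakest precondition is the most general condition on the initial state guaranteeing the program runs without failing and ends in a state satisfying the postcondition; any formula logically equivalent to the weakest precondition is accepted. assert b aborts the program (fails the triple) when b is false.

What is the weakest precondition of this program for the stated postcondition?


Working backward. After the program, the postcondition 2*lim + 3*lim < lim - 7 || lim - 6 == -2 must hold; in canonical form it is 4*lim < -7 || lim == 4.
Before g := g - 7: 4*lim < -7 || lim == 4
Before lim := 2*lim + lim - 3: 12*lim < 5 || 3*lim == 7
Then branch requires 24*g < 65 || 6*g == 22; else branch requires g < 1 && 2*g == 5 && (12*lim < 5 || 3*lim == 7).
Before the if: (lim <= -6 ==> (24*g < 65 || 6*g == 22)) && ((!(lim <= -6)) ==> (g < 1 && 2*g == 5 && (12*lim < 5 || 3*lim == 7)))
Answer: WP = (lim <= -6 ==> (24*g < 65 || 6*g == 22)) && ((!(lim <= -6)) ==> (g < 1 && 2*g == 5 && (12*lim < 5 || 3*lim == 7)))


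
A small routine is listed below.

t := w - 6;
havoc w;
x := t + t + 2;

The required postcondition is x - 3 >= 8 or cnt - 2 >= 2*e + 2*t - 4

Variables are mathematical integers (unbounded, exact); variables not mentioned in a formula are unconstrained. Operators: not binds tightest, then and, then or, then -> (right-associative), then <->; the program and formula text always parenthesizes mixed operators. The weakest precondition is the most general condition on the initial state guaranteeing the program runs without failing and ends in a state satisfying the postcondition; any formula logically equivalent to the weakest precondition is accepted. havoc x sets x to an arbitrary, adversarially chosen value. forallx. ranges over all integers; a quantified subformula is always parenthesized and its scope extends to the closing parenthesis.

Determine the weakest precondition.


Working backward. After the program, the postcondition x - 3 >= 8 or cnt - 2 >= 2*e + 2*t - 4 must hold; in canonical form it is x >= 11 or cnt >= 2*e + 2*t - 2.
Before x := t + t + 2: 2*t >= 9 or cnt >= 2*e + 2*t - 2
Before havoc w: 2*t >= 9 or cnt >= 2*e + 2*t - 2
Before t := w - 6: 2*w >= 21 or cnt >= 2*e + 2*w - 14
Answer: WP = 2*w >= 21 or cnt >= 2*e + 2*w - 14


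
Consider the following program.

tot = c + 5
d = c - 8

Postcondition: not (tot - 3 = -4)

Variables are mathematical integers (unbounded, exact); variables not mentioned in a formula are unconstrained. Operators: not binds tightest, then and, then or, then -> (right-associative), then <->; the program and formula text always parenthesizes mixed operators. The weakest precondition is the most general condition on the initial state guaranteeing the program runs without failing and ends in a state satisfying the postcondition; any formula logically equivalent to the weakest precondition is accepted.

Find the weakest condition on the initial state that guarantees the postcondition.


Working backward. After the program, the postcondition not (tot - 3 = -4) must hold; in canonical form it is not (tot = -1).
Before d := c - 8: not (tot = -1)
Before tot := c + 5: not (c = -6)
Answer: WP = not (c = -6)


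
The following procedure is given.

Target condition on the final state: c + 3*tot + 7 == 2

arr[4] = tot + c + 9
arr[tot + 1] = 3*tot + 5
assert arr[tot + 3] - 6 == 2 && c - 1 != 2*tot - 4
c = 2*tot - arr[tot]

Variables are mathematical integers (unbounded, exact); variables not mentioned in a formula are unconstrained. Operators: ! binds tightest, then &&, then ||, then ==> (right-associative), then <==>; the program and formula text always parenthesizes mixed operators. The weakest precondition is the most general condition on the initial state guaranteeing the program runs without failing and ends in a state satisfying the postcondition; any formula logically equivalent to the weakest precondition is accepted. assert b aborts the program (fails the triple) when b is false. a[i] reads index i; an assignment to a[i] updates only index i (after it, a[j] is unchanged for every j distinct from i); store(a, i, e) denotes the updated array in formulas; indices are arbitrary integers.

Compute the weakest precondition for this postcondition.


Working backward. After the program, the postcondition c + 3*tot + 7 == 2 must hold; in canonical form it is c + 3*tot == -5.
Before c := 2*tot - arr[tot]: 5*tot == arr[tot] - 5
Before assert arr[tot + 3] - 6 == 2 && c - 1 != 2*tot - 4: arr[tot + 3] == 8 && c != 2*tot - 3 && 5*tot == arr[tot] - 5
Before arr[tot + 1] := 3*tot + 5: store(arr, tot + 1, 3*tot + 5)[tot + 3] == 8 && c != 2*tot - 3 && 5*tot == store(arr, tot + 1, 3*tot + 5)[tot] - 5
Before arr[4] := tot + c + 9: store(store(arr, 4, c + tot + 9), tot + 1, 3*tot + 5)[tot + 3] == 8 && c != 2*tot - 3 && 5*tot == store(store(arr, 4, c + tot + 9), tot + 1, 3*tot + 5)[tot] - 5
Answer: WP = store(store(arr, 4, c + tot + 9), tot + 1, 3*tot + 5)[tot + 3] == 8 && c != 2*tot - 3 && 5*tot == store(store(arr, 4, c + tot + 9), tot + 1, 3*tot + 5)[tot] - 5


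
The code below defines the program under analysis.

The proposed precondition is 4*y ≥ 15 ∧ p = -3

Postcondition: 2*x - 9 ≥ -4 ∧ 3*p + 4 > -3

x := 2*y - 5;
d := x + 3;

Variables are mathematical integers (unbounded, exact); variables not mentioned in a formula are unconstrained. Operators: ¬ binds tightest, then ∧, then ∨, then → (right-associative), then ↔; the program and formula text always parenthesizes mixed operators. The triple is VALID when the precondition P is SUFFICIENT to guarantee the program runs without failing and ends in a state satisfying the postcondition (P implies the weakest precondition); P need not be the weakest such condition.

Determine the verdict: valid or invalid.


Working backward. After the program, the postcondition 2*x - 9 ≥ -4 ∧ 3*p + 4 > -3 must hold; in canonical form it is 2*x ≥ 5 ∧ 3*p > -7.
Before d := x + 3: 2*x ≥ 5 ∧ 3*p > -7
Before x := 2*y - 5: 4*y ≥ 15 ∧ 3*p > -7
The weakest precondition is 4*y ≥ 15 ∧ 3*p > -7.
Check whether 4*y ≥ 15 ∧ p = -3 implies it.
Countermodel: at the initial state p = -3, y = 4, the precondition holds but the weakest precondition fails.
Answer: invalid


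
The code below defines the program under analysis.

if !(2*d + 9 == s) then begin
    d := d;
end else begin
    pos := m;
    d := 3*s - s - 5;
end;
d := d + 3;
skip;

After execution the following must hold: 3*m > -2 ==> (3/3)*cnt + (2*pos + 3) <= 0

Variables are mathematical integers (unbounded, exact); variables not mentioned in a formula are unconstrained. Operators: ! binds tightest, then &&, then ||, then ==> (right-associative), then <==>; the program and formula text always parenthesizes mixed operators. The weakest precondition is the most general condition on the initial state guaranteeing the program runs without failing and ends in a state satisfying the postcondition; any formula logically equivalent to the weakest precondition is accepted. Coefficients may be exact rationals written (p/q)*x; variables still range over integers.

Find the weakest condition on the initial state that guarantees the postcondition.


Working backward. After the program, the postcondition 3*m > -2 ==> (3/3)*cnt + (2*pos + 3) <= 0 must hold; in canonical form it is 3*m > -2 ==> cnt + 2*pos <= -3.
Before skip: 3*m > -2 ==> cnt + 2*pos <= -3
Before d := d + 3: 3*m > -2 ==> cnt + 2*pos <= -3
Then branch requires 3*m > -2 ==> cnt + 2*pos <= -3; else branch requires 3*m > -2 ==> cnt + 2*m <= -3.
Before the if: ((!(2*d == s - 9)) ==> (3*m > -2 ==> cnt + 2*pos <= -3)) && (2*d == s - 9 ==> (3*m > -2 ==> cnt + 2*m <= -3))
Answer: WP = ((!(2*d == s - 9)) ==> (3*m > -2 ==> cnt + 2*pos <= -3)) && (2*d == s - 9 ==> (3*m > -2 ==> cnt + 2*m <= -3))


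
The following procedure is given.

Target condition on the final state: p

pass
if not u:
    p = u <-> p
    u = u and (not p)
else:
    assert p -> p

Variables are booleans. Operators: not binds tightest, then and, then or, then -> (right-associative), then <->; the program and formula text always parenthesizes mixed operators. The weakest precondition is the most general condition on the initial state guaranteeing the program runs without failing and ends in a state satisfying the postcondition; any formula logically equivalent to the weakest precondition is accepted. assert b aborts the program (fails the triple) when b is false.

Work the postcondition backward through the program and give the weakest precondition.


Working backward. After the program, p must hold.
Then branch requires u <-> p; else branch requires p.
Before the if: ((not u) -> (u <-> p)) and (u -> p)
Before skip: ((not u) -> (u <-> p)) and (u -> p)
Answer: WP = ((not u) -> (u <-> p)) and (u -> p)


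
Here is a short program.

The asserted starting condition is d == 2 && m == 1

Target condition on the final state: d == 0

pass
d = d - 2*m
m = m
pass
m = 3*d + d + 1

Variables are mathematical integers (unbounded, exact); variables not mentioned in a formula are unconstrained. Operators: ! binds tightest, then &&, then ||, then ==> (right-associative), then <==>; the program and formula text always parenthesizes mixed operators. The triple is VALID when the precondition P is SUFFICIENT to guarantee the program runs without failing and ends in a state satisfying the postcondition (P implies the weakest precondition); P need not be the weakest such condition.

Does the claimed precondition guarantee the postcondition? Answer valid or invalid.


Working backward. After the program, d == 0 must hold.
Before m := 3*d + d + 1: d == 0
Before skip: d == 0
Before m := m: d == 0
Before d := d - 2*m: d == 2*m
Before skip: d == 2*m
The weakest precondition is d == 2*m.
Check whether d == 2 && m == 1 implies it.
Every state satisfying the precondition satisfies the weakest precondition: the implication holds.
Answer: valid


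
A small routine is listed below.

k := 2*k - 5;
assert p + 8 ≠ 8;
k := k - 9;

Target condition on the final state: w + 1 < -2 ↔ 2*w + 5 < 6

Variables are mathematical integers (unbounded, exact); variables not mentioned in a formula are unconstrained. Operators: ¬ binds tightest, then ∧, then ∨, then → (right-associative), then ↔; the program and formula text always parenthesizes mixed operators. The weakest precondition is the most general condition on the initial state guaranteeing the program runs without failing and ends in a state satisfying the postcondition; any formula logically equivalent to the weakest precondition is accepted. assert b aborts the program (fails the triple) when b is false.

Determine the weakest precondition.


Working backward. After the program, the postcondition w + 1 < -2 ↔ 2*w + 5 < 6 must hold; in canonical form it is w < -3 ↔ 2*w < 1.
Before k := k - 9: w < -3 ↔ 2*w < 1
Before assert p + 8 ≠ 8: p ≠ 0 ∧ (w < -3 ↔ 2*w < 1)
Before k := 2*k - 5: p ≠ 0 ∧ (w < -3 ↔ 2*w < 1)
Answer: WP = p ≠ 0 ∧ (w < -3 ↔ 2*w < 1)


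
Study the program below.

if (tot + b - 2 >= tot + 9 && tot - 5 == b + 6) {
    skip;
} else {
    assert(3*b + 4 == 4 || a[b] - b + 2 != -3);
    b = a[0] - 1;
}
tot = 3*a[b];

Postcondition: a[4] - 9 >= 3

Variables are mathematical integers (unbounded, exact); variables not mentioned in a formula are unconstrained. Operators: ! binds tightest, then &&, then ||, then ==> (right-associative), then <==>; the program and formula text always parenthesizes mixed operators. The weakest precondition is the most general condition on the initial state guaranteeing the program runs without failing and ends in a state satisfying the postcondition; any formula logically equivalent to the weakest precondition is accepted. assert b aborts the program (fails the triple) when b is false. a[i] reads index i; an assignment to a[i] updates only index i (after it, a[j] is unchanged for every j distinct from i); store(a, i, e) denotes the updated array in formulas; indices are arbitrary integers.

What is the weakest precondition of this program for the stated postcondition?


Working backward. After the program, the postcondition a[4] - 9 >= 3 must hold; in canonical form it is a[4] >= 12.
Before tot := 3*a[b]: a[4] >= 12
Then branch requires a[4] >= 12; else branch requires (3*b == 0 || a[b] != b - 5) && a[4] >= 12.
Before the if: ((b >= 11 && tot == b + 11) ==> a[4] >= 12) && ((!(b >= 11 && tot == b + 11)) ==> ((3*b == 0 || a[b] != b - 5) && a[4] >= 12))
Answer: WP = ((b >= 11 && tot == b + 11) ==> a[4] >= 12) && ((!(b >= 11 && tot == b + 11)) ==> ((3*b == 0 || a[b] != b - 5) && a[4] >= 12))


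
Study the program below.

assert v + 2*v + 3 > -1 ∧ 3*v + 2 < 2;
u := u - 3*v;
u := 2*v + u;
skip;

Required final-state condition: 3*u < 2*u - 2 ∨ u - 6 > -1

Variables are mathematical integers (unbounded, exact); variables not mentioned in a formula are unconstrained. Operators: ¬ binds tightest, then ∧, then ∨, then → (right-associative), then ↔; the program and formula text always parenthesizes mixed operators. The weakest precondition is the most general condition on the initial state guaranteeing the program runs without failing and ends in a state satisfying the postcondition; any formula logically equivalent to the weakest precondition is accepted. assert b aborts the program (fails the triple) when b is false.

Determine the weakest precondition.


Working backward. After the program, the postcondition 3*u < 2*u - 2 ∨ u - 6 > -1 must hold; in canonical form it is u < -2 ∨ u > 5.
Before skip: u < -2 ∨ u > 5
Before u := 2*v + u: u + 2*v < -2 ∨ u + 2*v > 5
Before u := u - 3*v: u < v - 2 ∨ u > v + 5
Before assert v + 2*v + 3 > -1 ∧ 3*v + 2 < 2: 3*v > -4 ∧ 3*v < 0 ∧ (u < v - 2 ∨ u > v + 5)
Answer: WP = 3*v > -4 ∧ 3*v < 0 ∧ (u < v - 2 ∨ u > v + 5)


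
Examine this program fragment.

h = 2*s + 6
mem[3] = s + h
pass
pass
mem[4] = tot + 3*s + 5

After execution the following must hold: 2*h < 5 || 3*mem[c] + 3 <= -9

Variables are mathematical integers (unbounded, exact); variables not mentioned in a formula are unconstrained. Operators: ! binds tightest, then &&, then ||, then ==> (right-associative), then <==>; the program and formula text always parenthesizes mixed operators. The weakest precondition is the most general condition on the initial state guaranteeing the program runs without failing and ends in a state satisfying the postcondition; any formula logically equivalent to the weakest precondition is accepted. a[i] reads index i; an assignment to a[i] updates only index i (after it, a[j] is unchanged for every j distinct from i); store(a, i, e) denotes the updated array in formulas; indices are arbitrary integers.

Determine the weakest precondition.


Working backward. After the program, the postcondition 2*h < 5 || 3*mem[c] + 3 <= -9 must hold; in canonical form it is 2*h < 5 || 3*mem[c] <= -12.
Before mem[4] := tot + 3*s + 5: 2*h < 5 || 3*store(mem, 4, 3*s + tot + 5)[c] <= -12
Before skip: 2*h < 5 || 3*store(mem, 4, 3*s + tot + 5)[c] <= -12
Before skip: 2*h < 5 || 3*store(mem, 4, 3*s + tot + 5)[c] <= -12
Before mem[3] := s + h: 2*h < 5 || 3*store(store(mem, 3, h + s), 4, 3*s + tot + 5)[c] <= -12
Before h := 2*s + 6: 4*s < -7 || 3*store(store(mem, 3, 3*s + 6), 4, 3*s + tot + 5)[c] <= -12
Answer: WP = 4*s < -7 || 3*store(store(mem, 3, 3*s + 6), 4, 3*s + tot + 5)[c] <= -12


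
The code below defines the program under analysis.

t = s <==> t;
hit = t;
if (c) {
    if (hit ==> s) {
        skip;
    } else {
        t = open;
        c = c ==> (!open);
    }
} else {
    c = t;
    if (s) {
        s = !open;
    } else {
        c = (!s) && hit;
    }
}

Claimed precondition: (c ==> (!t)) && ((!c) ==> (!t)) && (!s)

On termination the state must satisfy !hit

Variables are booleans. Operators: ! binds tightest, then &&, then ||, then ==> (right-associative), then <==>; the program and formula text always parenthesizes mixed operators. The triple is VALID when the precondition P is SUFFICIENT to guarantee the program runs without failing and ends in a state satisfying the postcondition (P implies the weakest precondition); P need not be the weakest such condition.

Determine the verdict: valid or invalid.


Working backward. After the program, !hit must hold.
Then branch requires ((hit ==> s) ==> (!hit)) && ((!(hit ==> s)) ==> (!hit)); else branch requires (s ==> (!hit)) && ((!s) ==> (!hit)).
Before the if: (c ==> (((hit ==> s) ==> (!hit)) && ((!(hit ==> s)) ==> (!hit)))) && ((!c) ==> ((s ==> (!hit)) && ((!s) ==> (!hit))))
Before hit := t: (c ==> (((t ==> s) ==> (!t)) && ((!(t ==> s)) ==> (!t)))) && ((!c) ==> ((s ==> (!t)) && ((!s) ==> (!t))))
Before t := s <==> t: (c ==> ((((s <==> t) ==> s) ==> (!(s <==> t))) && ((!((s <==> t) ==> s)) ==> (!(s <==> t))))) && ((!c) ==> ((s ==> (!(s <==> t))) && ((!s) ==> (!(s <==> t)))))
The weakest precondition is (c ==> ((((s <==> t) ==> s) ==> (!(s <==> t))) && ((!((s <==> t) ==> s)) ==> (!(s <==> t))))) && ((!c) ==> ((s ==> (!(s <==> t))) && ((!s) ==> (!(s <==> t))))).
Check whether (c ==> (!t)) && ((!c) ==> (!t)) && (!s) implies it.
Countermodel: at the initial state c = false, s = false, t = false, the precondition holds but the weakest precondition fails.
Answer: invalid


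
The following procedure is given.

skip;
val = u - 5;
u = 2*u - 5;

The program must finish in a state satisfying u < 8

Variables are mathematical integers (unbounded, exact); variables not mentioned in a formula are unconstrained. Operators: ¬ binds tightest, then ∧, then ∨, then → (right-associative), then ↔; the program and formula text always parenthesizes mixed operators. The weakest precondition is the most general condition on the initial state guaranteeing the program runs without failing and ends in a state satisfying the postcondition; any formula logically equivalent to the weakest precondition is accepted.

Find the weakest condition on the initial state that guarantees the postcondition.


Working backward. After the program, u < 8 must hold.
Before u := 2*u - 5: 2*u < 13
Before val := u - 5: 2*u < 13
Before skip: 2*u < 13
Answer: WP = 2*u < 13


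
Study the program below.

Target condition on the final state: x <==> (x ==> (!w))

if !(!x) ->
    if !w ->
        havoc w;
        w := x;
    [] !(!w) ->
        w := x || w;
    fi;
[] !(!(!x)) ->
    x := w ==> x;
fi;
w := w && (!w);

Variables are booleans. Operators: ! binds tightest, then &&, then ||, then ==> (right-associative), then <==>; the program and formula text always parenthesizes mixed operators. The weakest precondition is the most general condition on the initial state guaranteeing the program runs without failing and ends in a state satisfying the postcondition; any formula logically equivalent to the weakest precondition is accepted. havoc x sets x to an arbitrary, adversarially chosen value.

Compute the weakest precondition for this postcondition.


Working backward. After the program, x <==> (x ==> (!w)) must hold.
Before w := w && (!w): x
Then branch requires ((!w) ==> x) && (w ==> x); else branch requires w ==> x.
Before the if: (x ==> (((!w) ==> x) && (w ==> x))) && ((!x) ==> (w ==> x))
Answer: WP = (x ==> (((!w) ==> x) && (w ==> x))) && ((!x) ==> (w ==> x))


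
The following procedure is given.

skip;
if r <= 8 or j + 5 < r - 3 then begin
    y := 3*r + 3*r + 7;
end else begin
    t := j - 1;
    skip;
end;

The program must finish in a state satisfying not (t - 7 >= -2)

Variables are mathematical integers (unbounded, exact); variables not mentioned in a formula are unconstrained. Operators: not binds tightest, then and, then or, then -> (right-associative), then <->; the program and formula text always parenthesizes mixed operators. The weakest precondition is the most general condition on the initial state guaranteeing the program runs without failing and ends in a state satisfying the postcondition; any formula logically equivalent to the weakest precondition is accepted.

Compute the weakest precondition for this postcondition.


Working backward. After the program, the postcondition not (t - 7 >= -2) must hold; in canonical form it is not (t >= 5).
Then branch requires not (t >= 5); else branch requires not (j >= 6).
Before the if: ((r <= 8 or j < r - 8) -> (not (t >= 5))) and ((not (r <= 8 or j < r - 8)) -> (not (j >= 6)))
Before skip: ((r <= 8 or j < r - 8) -> (not (t >= 5))) and ((not (r <= 8 or j < r - 8)) -> (not (j >= 6)))
Answer: WP = ((r <= 8 or j < r - 8) -> (not (t >= 5))) and ((not (r <= 8 or j < r - 8)) -> (not (j >= 6)))


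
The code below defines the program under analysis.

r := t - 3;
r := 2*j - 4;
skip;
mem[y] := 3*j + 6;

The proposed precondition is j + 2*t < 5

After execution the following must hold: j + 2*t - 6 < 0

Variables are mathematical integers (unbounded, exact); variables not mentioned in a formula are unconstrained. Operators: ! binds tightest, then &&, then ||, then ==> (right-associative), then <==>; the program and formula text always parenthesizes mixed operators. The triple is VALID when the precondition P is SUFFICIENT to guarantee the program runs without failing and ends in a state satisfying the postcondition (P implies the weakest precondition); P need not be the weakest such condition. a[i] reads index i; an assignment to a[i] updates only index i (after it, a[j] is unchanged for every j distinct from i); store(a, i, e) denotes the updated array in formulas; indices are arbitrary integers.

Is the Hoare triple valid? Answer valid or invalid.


Working backward. After the program, the postcondition j + 2*t - 6 < 0 must hold; in canonical form it is j + 2*t < 6.
Before mem[y] := 3*j + 6: j + 2*t < 6
Before skip: j + 2*t < 6
Before r := 2*j - 4: j + 2*t < 6
Before r := t - 3: j + 2*t < 6
The weakest precondition is j + 2*t < 6.
Check whether j + 2*t < 5 implies it.
Every state satisfying the precondition satisfies the weakest precondition: the implication holds.
Answer: valid


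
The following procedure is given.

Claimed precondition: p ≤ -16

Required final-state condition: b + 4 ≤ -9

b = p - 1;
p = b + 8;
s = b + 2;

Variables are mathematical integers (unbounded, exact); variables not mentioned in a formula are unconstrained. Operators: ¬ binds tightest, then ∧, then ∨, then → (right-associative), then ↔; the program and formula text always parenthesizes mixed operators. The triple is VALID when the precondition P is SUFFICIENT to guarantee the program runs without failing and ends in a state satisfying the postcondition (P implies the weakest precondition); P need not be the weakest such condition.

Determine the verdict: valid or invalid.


Working backward. After the program, the postcondition b + 4 ≤ -9 must hold; in canonical form it is b ≤ -13.
Before s := b + 2: b ≤ -13
Before p := b + 8: b ≤ -13
Before b := p - 1: p ≤ -12
The weakest precondition is p ≤ -12.
Check whether p ≤ -16 implies it.
Every state satisfying the precondition satisfies the weakest precondition: the implication holds.
Answer: valid


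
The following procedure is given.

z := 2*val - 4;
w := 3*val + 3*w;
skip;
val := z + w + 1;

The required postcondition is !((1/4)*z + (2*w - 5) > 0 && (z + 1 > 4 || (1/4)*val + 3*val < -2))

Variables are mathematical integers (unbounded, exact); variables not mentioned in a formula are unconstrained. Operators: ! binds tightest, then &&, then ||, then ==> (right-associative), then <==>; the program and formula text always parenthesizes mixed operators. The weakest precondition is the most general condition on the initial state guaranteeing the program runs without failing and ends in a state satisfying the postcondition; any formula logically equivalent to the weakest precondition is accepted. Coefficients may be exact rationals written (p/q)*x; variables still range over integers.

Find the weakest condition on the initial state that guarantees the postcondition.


Working backward. After the program, the postcondition !((1/4)*z + (2*w - 5) > 0 && (z + 1 > 4 || (1/4)*val + 3*val < -2)) must hold; in canonical form it is !(2*w + (1/4)*z > 5 && (z > 3 || (13/4)*val < -2)).
Before val := z + w + 1: !(2*w + (1/4)*z > 5 && (z > 3 || (13/4)*w + (13/4)*z < -21/4))
Before skip: !(2*w + (1/4)*z > 5 && (z > 3 || (13/4)*w + (13/4)*z < -21/4))
Before w := 3*val + 3*w: !(6*val + 6*w + (1/4)*z > 5 && (z > 3 || (39/4)*val + (39/4)*w + (13/4)*z < -21/4))
Before z := 2*val - 4: !((13/2)*val + 6*w > 6 && (2*val > 7 || (65/4)*val + (39/4)*w < 31/4))
Answer: WP = !((13/2)*val + 6*w > 6 && (2*val > 7 || (65/4)*val + (39/4)*w < 31/4))


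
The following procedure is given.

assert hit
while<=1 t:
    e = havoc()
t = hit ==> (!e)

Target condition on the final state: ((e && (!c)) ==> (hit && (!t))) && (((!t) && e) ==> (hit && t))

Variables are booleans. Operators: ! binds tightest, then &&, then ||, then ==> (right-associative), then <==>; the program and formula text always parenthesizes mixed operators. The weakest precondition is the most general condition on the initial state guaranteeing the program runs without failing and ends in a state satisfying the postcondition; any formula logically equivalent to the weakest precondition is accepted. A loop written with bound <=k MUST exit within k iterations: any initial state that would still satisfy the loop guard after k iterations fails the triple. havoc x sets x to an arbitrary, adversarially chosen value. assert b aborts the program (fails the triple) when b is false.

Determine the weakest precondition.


Working backward. After the program, ((e && (!c)) ==> (hit && (!t))) && (((!t) && e) ==> (hit && t)) must hold.
Before t := hit ==> (!e): ((e && (!c)) ==> (hit && (!(hit ==> (!e))))) && (((!(hit ==> (!e))) && e) ==> (hit && (hit ==> (!e))))
Before the loop (bound <=1), unroll the exhaustion recursion (WP_0 = exit-now case; WP_j = one more guarded iteration, up to j = 1):
  WP_0: (!t) && ((e && (!c)) ==> (hit && (!(hit ==> (!e))))) && (((!(hit ==> (!e))) && e) ==> (hit && (hit ==> (!e))))
  WP_1: (t ==> ((!t) && ((!c) ==> hit) && (!hit))) && ((!t) ==> (((e && (!c)) ==> (hit && (!(hit ==> (!e))))) && (((!(hit ==> (!e))) && e) ==> (hit && (hit ==> (!e))))))
So before the loop: (t ==> ((!t) && ((!c) ==> hit) && (!hit))) && ((!t) ==> (((e && (!c)) ==> (hit && (!(hit ==> (!e))))) && (((!(hit ==> (!e))) && e) ==> (hit && (hit ==> (!e))))))
Before assert hit: hit && (t ==> ((!t) && ((!c) ==> hit) && (!hit))) && ((!t) ==> (((e && (!c)) ==> (hit && (!(hit ==> (!e))))) && (((!(hit ==> (!e))) && e) ==> (hit && (hit ==> (!e))))))
Answer: WP = hit && (t ==> ((!t) && ((!c) ==> hit) && (!hit))) && ((!t) ==> (((e && (!c)) ==> (hit && (!(hit ==> (!e))))) && (((!(hit ==> (!e))) && e) ==> (hit && (hit ==> (!e))))))


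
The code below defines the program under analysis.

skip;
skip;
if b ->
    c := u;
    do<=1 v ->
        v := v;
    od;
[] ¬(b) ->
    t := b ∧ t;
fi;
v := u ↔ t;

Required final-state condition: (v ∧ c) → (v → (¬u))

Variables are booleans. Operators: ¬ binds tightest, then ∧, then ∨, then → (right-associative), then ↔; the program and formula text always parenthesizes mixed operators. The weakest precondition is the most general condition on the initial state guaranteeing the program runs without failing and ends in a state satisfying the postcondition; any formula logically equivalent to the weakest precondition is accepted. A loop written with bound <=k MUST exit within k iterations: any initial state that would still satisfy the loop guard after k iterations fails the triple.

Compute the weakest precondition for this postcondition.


Working backward. After the program, (v ∧ c) → (v → (¬u)) must hold.
Before v := u ↔ t: ((u ↔ t) ∧ c) → ((u ↔ t) → (¬u))
Then branch requires (v → ((¬v) ∧ (((u ↔ t) ∧ u) → ((u ↔ t) → (¬u))))) ∧ ((¬v) → (((u ↔ t) ∧ u) → ((u ↔ t) → (¬u)))); else branch requires ((u ↔ (b ∧ t)) ∧ c) → ((u ↔ (b ∧ t)) → (¬u)).
Before the if: (b → ((v → ((¬v) ∧ (((u ↔ t) ∧ u) → ((u ↔ t) → (¬u))))) ∧ ((¬v) → (((u ↔ t) ∧ u) → ((u ↔ t) → (¬u)))))) ∧ ((¬b) → (((u ↔ (b ∧ t)) ∧ c) → ((u ↔ (b ∧ t)) → (¬u))))
Before skip: (b → ((v → ((¬v) ∧ (((u ↔ t) ∧ u) → ((u ↔ t) → (¬u))))) ∧ ((¬v) → (((u ↔ t) ∧ u) → ((u ↔ t) → (¬u)))))) ∧ ((¬b) → (((u ↔ (b ∧ t)) ∧ c) → ((u ↔ (b ∧ t)) → (¬u))))
Before skip: (b → ((v → ((¬v) ∧ (((u ↔ t) ∧ u) → ((u ↔ t) → (¬u))))) ∧ ((¬v) → (((u ↔ t) ∧ u) → ((u ↔ t) → (¬u)))))) ∧ ((¬b) → (((u ↔ (b ∧ t)) ∧ c) → ((u ↔ (b ∧ t)) → (¬u))))
Answer: WP = (b → ((v → ((¬v) ∧ (((u ↔ t) ∧ u) → ((u ↔ t) → (¬u))))) ∧ ((¬v) → (((u ↔ t) ∧ u) → ((u ↔ t) → (¬u)))))) ∧ ((¬b) → (((u ↔ (b ∧ t)) ∧ c) → ((u ↔ (b ∧ t)) → (¬u))))


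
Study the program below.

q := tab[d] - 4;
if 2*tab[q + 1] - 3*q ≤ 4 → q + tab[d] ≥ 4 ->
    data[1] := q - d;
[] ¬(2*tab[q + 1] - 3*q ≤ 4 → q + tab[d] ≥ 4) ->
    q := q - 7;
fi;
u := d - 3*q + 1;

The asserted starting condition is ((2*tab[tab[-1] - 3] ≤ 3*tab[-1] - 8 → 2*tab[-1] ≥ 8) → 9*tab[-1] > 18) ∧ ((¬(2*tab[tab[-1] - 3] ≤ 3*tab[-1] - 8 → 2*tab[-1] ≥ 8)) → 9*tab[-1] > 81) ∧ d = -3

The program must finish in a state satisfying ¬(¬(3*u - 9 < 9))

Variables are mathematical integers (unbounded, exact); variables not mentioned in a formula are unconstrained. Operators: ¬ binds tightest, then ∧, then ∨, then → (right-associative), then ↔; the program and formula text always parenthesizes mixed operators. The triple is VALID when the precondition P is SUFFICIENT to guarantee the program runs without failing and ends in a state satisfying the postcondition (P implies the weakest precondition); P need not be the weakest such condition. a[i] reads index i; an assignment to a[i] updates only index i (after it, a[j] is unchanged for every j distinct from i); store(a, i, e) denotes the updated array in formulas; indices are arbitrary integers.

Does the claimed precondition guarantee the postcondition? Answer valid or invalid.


Working backward. After the program, the postcondition ¬(¬(3*u - 9 < 9)) must hold; in canonical form it is 3*u < 18.
Before u := d - 3*q + 1: 3*d < 9*q + 15
Then branch requires 3*d < 9*q + 15; else branch requires 3*d < 9*q - 48.
Before the if: ((2*tab[q + 1] ≤ 3*q + 4 → tab[d] + q ≥ 4) → 3*d < 9*q + 15) ∧ ((¬(2*tab[q + 1] ≤ 3*q + 4 → tab[d] + q ≥ 4)) → 3*d < 9*q - 48)
Before q := tab[d] - 4: ((2*tab[tab[d] - 3] ≤ 3*tab[d] - 8 → 2*tab[d] ≥ 8) → 3*d < 9*tab[d] - 21) ∧ ((¬(2*tab[tab[d] - 3] ≤ 3*tab[d] - 8 → 2*tab[d] ≥ 8)) → 3*d < 9*tab[d] - 84)
The weakest precondition is ((2*tab[tab[d] - 3] ≤ 3*tab[d] - 8 → 2*tab[d] ≥ 8) → 3*d < 9*tab[d] - 21) ∧ ((¬(2*tab[tab[d] - 3] ≤ 3*tab[d] - 8 → 2*tab[d] ≥ 8)) → 3*d < 9*tab[d] - 84).
Check whether ((2*tab[tab[-1] - 3] ≤ 3*tab[-1] - 8 → 2*tab[-1] ≥ 8) → 9*tab[-1] > 18) ∧ ((¬(2*tab[tab[-1] - 3] ≤ 3*tab[-1] - 8 → 2*tab[-1] ≥ 8)) → 9*tab[-1] > 81) ∧ d = -3 implies it.
Countermodel: at the initial state d = -3, tab = {[-14083] = -21124, [-3] = -14080, [-1] = 4, [1] = 4, elsewhere 4}, the precondition holds but the weakest precondition fails.
Answer: invalid
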